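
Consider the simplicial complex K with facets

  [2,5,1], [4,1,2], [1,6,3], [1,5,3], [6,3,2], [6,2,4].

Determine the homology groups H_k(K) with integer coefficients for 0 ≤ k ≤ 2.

H_0 ≅ Z,  H_1 ≅ Z,  H_2 = 0.

Fix the vertex order 1 < 2 < 3 < 4 < 5 < 6 and write every simplex with vertices in increasing order. Then dim K = 2 and the simplices of K are:

  0-simplices (6): [1], [2], [3], [4], [5], [6]
  1-simplices (12): [1,2], [1,3], [1,4], [1,5], [1,6], [2,3], [2,4], [2,5], [2,6], [3,5], [3,6], [4,6]
  2-simplices (6): [1,2,4], [1,2,5], [1,3,5], [1,3,6], [2,3,6], [2,4,6]

so the chain groups are C_0 ≅ Z^6, C_1 ≅ Z^12, C_2 ≅ Z^6.

∂_1: C_1 → C_0 sends each edge [p,q] (with p < q) to q − p. For instance
  ∂[2,4] = [4] − [2].
This gives a 6×12 integer matrix of rank 5; reducing to Smith normal form yields diagonal entries (1,1,1,1,1).

Boundary ∂_2: C_2 → C_1 maps a triangle to the signed sum of its edges. For instance
  ∂[2,4,6] = [4,6] − [2,6] + [2,4],
  ∂[1,3,6] = [3,6] − [1,6] + [1,3].
The 12×6 boundary matrix has rank 6 and Smith normal form diag(1,1,1,1,1,1).

Computing H_k = (kernel of ∂_k) / (image of ∂_{k+1}):

  H_0: rank C_0 − rank ∂_1 = 6 − 5 = 1, and the invariant factors of ∂_1 are all 1, so H_0 = Z.
  H_1: rank ker ∂_1 − rank ∂_2 = (12 − 5) − 6 = 1, and the invariant factors of ∂_2 are all 1, so H_1 = Z.
  H_2: rank ker ∂_2 − rank ∂_3 = (6 − 6) − 0 = 0, and there is no ∂_3, so H_2 = 0.

As a check, the Euler characteristic is 6 − 12 + 6 = 0, which agrees with 1 − 1 + 0 = 0.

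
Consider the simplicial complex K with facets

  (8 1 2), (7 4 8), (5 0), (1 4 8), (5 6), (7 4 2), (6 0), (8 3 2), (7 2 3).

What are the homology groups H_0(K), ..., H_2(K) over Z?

H_0 ≅ Z^2,  H_1 ≅ Z^2,  H_2 = 0.

Take the total order 0 < 1 < 2 < 3 < 4 < 5 < 6 < 7 < 8 on the vertex set. Then K (dimension 2) consists of the simplices:

  0-simplices (9): [0], [1], [2], [3], [4], [5], [6], [7], [8]
  1-simplices (15): [0,5], [0,6], [1,2], [1,4], [1,8], [2,3], [2,4], [2,7], [2,8], [3,7], [3,8], [4,7], [4,8], [5,6], [7,8]
  2-simplices (6): [1,2,8], [1,4,8], [2,3,7], [2,3,8], [2,4,7], [4,7,8]

so the chain groups are C_0 ≅ Z^9, C_1 ≅ Z^15, C_2 ≅ Z^6.

The boundary map ∂_1: C_1 → C_0 is given by ∂[p,q] = [q] − [p]. For instance
  ∂[4,8] = [8] − [4].
This gives a 9×15 integer matrix of rank 7; reducing to Smith normal form yields diagonal entries (1,1,1,1,1,1,1).

∂_2: C_2 → C_1 sends each 2-simplex [p,q,r] to [q,r] − [p,r] + [p,q]. For instance
  ∂[4,7,8] = [7,8] − [4,8] + [4,7],
  ∂[2,4,7] = [4,7] − [2,7] + [2,4].
As a 15×6 matrix over Z this has rank 6, with invariant factors (1,1,1,1,1,1).

Reading off H_k = ker ∂_k / im ∂_{k+1}:

  H_0: rank C_0 − rank ∂_1 = 9 − 7 = 2, and the invariant factors of ∂_1 are all 1, so H_0 = Z^2.
  H_1: rank ker ∂_1 − rank ∂_2 = (15 − 7) − 6 = 2, and the invariant factors of ∂_2 are all 1, so H_1 = Z^2.
  H_2: rank ker ∂_2 − rank ∂_3 = (6 − 6) − 0 = 0, and there is no ∂_3, so H_2 = 0.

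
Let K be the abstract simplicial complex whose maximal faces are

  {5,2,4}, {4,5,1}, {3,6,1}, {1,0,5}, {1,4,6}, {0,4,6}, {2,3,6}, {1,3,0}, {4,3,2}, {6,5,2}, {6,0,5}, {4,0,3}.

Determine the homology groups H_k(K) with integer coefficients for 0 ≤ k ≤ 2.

H_0 ≅ Z,  H_1 ≅ Z/2,  H_2 = 0.

Order the vertices as 0 < 1 < 2 < 3 < 4 < 5 < 6. Listing each simplex with vertices in this order, K has dimension 2 with simplices:

  0-simplices (7): [0], [1], [2], [3], [4], [5], [6]
  1-simplices (18): [0,1], [0,3], [0,4], [0,5], [0,6], [1,3], [1,4], [1,5], [1,6], [2,3], [2,4], [2,5], [2,6], [3,4], [3,6], [4,5], [4,6], [5,6]
  2-simplices (12): [0,1,3], [0,1,5], [0,3,4], [0,4,6], [0,5,6], [1,3,6], [1,4,5], [1,4,6], [2,3,4], [2,3,6], [2,4,5], [2,5,6]

Hence C_0 ≅ Z^7, C_1 ≅ Z^18, C_2 ≅ Z^12.

∂_1: C_1 → C_0 maps an edge to its endpoints' difference, ∂[p,q] = q − p.
As a 7×18 matrix over Z this has rank 6, with invariant factors (1,1,1,1,1,1).

∂_2: C_2 → C_1 maps a triangle to the signed sum of its edges. For instance
  ∂[0,5,6] = [5,6] − [0,6] + [0,5],
  ∂[0,4,6] = [4,6] − [0,6] + [0,4].
The resulting 18×12 matrix has rank 12, and its Smith normal form has invariant factors (1,1,1,1,1,1,1,1,1,1,1,2).

From H_k ≅ ker(∂_k) / im(∂_{k+1}) we obtain:

  H_0: rank C_0 − rank ∂_1 = 7 − 6 = 1, and the invariant factors of ∂_1 are all 1, so H_0 = Z.
  H_1: rank ker ∂_1 − rank ∂_2 = (18 − 6) − 12 = 0, and ∂_2 has invariant factor 2 > 1, so H_1 = Z/2.
  H_2: rank ker ∂_2 − rank ∂_3 = (12 − 12) − 0 = 0, and there is no ∂_3, so H_2 = 0.

As a check, the Euler characteristic is 7 − 18 + 12 = 1, which agrees with 1 − 0 + 0 = 1.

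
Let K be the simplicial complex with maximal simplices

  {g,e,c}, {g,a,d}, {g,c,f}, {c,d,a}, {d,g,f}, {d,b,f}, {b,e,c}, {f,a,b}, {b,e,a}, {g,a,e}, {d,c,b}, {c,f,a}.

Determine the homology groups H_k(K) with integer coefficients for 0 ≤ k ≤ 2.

H_0 ≅ Z,  H_1 ≅ Z/2Z,  H_2 = 0.

Take the total order a < b < c < d < e < f < g on the vertex set. Then K (dimension 2) consists of the simplices:

  0-simplices (7): a, b, c, d, e, f, g
  1-simplices (18): ab, ac, ad, ae, af, ag, bc, bd, be, bf, cd, ce, cf, cg, df, dg, eg, fg
  2-simplices (12): abe, abf, acd, acf, adg, aeg, bcd, bce, bdf, ceg, cfg, dfg

giving chain groups C_0 ≅ Z^7, C_1 ≅ Z^18, C_2 ≅ Z^12.

∂_1: C_1 → C_0 sends each edge [p,q] (with p < q) to q − p. For instance
  ∂fg = g − f.
As a 7×18 matrix over Z this has rank 6, with invariant factors (1,1,1,1,1,1).

∂_2: C_2 → C_1 sends each 2-simplex [p,q,r] to [q,r] − [p,r] + [p,q]. For instance
  ∂bdf = df − bf + bd,
  ∂acf = cf − af + ac.
The 18×12 boundary matrix has rank 12 and Smith normal form diag(1,1,1,1,1,1,1,1,1,1,1,2).

Now H_k = ker ∂_k / im ∂_{k+1}, so:

  H_0: rank C_0 − rank ∂_1 = 7 − 6 = 1, and the invariant factors of ∂_1 are all 1, so H_0 = Z.
  H_1: rank ker ∂_1 − rank ∂_2 = (18 − 6) − 12 = 0, and ∂_2 has invariant factor 2 > 1, so H_1 = Z/2Z.
  H_2: rank ker ∂_2 − rank ∂_3 = (12 − 12) − 0 = 0, and there is no ∂_3, so H_2 = 0.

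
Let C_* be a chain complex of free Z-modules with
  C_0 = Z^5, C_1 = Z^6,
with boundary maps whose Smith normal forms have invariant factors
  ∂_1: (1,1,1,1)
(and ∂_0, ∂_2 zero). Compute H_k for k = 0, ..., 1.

H_0: b_0 = 5 − 0 − 4 = 1; torsion from ∂_1 factors > 1: none. So H_0 ≅ Z.
H_1: b_1 = 6 − 4 − 0 = 2; torsion from ∂_2 factors > 1: none. So H_1 ≅ Z^2.

H_0 ≅ Z,  H_1 ≅ Z^2.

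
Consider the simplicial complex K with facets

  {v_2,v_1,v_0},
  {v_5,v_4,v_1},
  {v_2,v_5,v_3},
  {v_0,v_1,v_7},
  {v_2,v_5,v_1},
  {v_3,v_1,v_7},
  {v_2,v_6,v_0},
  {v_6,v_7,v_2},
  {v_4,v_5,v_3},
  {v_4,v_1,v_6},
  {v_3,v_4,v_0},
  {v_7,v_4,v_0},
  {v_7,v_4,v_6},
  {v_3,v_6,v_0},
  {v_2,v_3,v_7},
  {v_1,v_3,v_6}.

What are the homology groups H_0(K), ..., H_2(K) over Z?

H_0 ≅ Z,  H_1 ≅ Z^2,  H_2 ≅ Z.

K has 8 vertices, 24 edges, 16 triangles.
rank ∂_0 = 0, rank ∂_1 = 7 ⇒ b_0 = 8 − 0 − 7 = 1; all invariant factors of ∂_1 are 1 so no torsion. So H_0 = Z.
rank ∂_1 = 7, rank ∂_2 = 15 ⇒ b_1 = 24 − 7 − 15 = 2; all invariant factors of ∂_2 are 1 so no torsion. So H_1 = Z^2.
rank ∂_2 = 15, rank ∂_3 = 0 ⇒ b_2 = 16 − 15 − 0 = 1. So H_2 = Z.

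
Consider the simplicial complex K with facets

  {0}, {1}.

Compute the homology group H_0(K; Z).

H_0 = Z^2.

Order the vertices as 0 < 1. Listing each simplex with vertices in this order, K has dimension 0 with simplices:

  0-simplices (2): [0], [1]

Hence C_0 ≅ Z^2.

Reading off H_k = ker ∂_k / im ∂_{k+1}:

  H_0: rank C_0 − rank ∂_1 = 2 − 0 = 2, and there is no ∂_1, so H_0 = Z^2.

(K is a triangulation of a set of 2 points.)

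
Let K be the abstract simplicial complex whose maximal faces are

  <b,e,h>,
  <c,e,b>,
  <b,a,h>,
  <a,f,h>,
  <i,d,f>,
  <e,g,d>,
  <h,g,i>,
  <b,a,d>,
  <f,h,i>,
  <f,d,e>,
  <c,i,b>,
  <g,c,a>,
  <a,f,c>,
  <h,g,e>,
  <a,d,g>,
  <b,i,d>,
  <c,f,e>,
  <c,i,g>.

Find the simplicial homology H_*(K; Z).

H_0 ≅ Z,  H_1 ≅ Z^2,  H_2 ≅ Z.

Take the total order a < b < c < d < e < f < g < h < i on the vertex set. Then K (dimension 2) consists of the simplices:

  0-simplices (9): a, b, c, d, e, f, g, h, i
  1-simplices (27): ab, ac, ad, af, ag, ah, bc, bd, be, bh, bi, ce, cf, cg, ci, de, df, dg, di, ef, eg, eh, fh, fi, gh, gi, hi
  2-simplices (18): abd, abh, acf, acg, adg, afh, bce, bci, bdi, beh, cef, cgi, def, deg, dfi, egh, fhi, ghi

so the chain groups are C_0 ≅ Z^9, C_1 ≅ Z^27, C_2 ≅ Z^18.

∂_1: C_1 → C_0 maps an edge to its endpoints' difference, ∂[p,q] = q − p.
As a 9×27 matrix over Z this has rank 8, with invariant factors (1,1,1,1,1,1,1,1).

∂_2: C_2 → C_1 acts by ∂[p,q,r] = [q,r] − [p,r] + [p,q]. For instance
  ∂bce = ce − be + bc,
  ∂fhi = hi − fi + fh.
The 27×18 boundary matrix has rank 17 and Smith normal form diag(1,1,1,1,1,1,1,1,1,1,1,1,1,1,1,1,1).

Computing H_k = (kernel of ∂_k) / (image of ∂_{k+1}):

  H_0: rank C_0 − rank ∂_1 = 9 − 8 = 1, and the invariant factors of ∂_1 are all 1, so H_0 ≅ Z.
  H_1: rank ker ∂_1 − rank ∂_2 = (27 − 8) − 17 = 2, and the invariant factors of ∂_2 are all 1, so H_1 ≅ Z^2.
  H_2: rank ker ∂_2 − rank ∂_3 = (18 − 17) − 0 = 1, and there is no ∂_3, so H_2 ≅ Z.

(K is a triangulation of the torus T^2.)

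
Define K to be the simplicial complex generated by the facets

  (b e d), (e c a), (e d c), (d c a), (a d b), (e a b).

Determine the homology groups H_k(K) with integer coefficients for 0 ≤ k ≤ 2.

We work with the vertex ordering a < b < c < d < e. The simplices of K, each written with vertices in increasing order, are:

  0-simplices (5): a, b, c, d, e
  1-simplices (9): ab, ac, ad, ae, bd, be, cd, ce, de
  2-simplices (6): abd, abe, acd, ace, bde, cde

so the chain groups are C_0 ≅ Z^5, C_1 ≅ Z^9, C_2 ≅ Z^6.

Boundary ∂_1: C_1 → C_0 is given by ∂[p,q] = [q] − [p]. For instance
  ∂ce = e − c.
This gives a 5×9 integer matrix of rank 4; reducing to Smith normal form yields diagonal entries (1,1,1,1).

The boundary map ∂_2: C_2 → C_1 sends each 2-simplex [p,q,r] to [q,r] − [p,r] + [p,q]. For instance
  ∂bde = de − be + bd,
  ∂acd = cd − ad + ac.
As a 9×6 matrix over Z this has rank 5, with invariant factors (1,1,1,1,1).

Reading off H_k = ker ∂_k / im ∂_{k+1}:

  H_0: rank C_0 − rank ∂_1 = 5 − 4 = 1, and the invariant factors of ∂_1 are all 1, so H_0 = Z.
  H_1: rank ker ∂_1 − rank ∂_2 = (9 − 4) − 5 = 0, and the invariant factors of ∂_2 are all 1, so H_1 = 0.
  H_2: rank ker ∂_2 − rank ∂_3 = (6 − 5) − 0 = 1, and there is no ∂_3, so H_2 = Z.

As a check, the Euler characteristic is 5 − 9 + 6 = 2, which agrees with 1 − 0 + 1 = 2.
(K is a triangulation of the 2-sphere S^2.)

H_0 ≅ Z,  H_1 = 0,  H_2 ≅ Z.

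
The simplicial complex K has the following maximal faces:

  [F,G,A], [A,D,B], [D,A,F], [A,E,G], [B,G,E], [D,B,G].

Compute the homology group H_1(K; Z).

H_1 = Z.

Take the total order A < B < D < E < F < G on the vertex set. Then K (dimension 2) consists of the simplices:

  0-simplices (6): A, B, D, E, F, G
  1-simplices (12): AB, AD, AE, AF, AG, BD, BE, BG, DF, DG, EG, FG
  2-simplices (6): ABD, ADF, AEG, AFG, BDG, BEG

Hence C_0 ≅ Z^6, C_1 ≅ Z^12, C_2 ≅ Z^6.

The boundary map ∂_1: C_1 → C_0 maps an edge to its endpoints' difference, ∂[p,q] = q − p.
The 6×12 boundary matrix has rank 5 and Smith normal form diag(1,1,1,1,1).

∂_2: C_2 → C_1 maps a triangle to the signed sum of its edges. For instance
  ∂ABD = BD − AD + AB,
  ∂ADF = DF − AF + AD.
The resulting 12×6 matrix has rank 6, and its Smith normal form has invariant factors (1,1,1,1,1,1).

Computing H_k = (kernel of ∂_k) / (image of ∂_{k+1}):

  H_1: rank ker ∂_1 − rank ∂_2 = (12 − 5) − 6 = 1, and the invariant factors of ∂_2 are all 1, so H_1 = Z.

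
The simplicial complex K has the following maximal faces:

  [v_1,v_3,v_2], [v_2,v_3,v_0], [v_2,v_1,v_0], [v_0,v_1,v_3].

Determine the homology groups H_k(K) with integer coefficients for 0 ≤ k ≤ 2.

H_0 = Z,  H_1 = 0,  H_2 = Z.

K has 4 vertices, 6 edges, 4 triangles.
rank ∂_0 = 0, rank ∂_1 = 3 ⇒ b_0 = 4 − 0 − 3 = 1; all invariant factors of ∂_1 are 1 so no torsion. So H_0 = Z.
rank ∂_1 = 3, rank ∂_2 = 3 ⇒ b_1 = 6 − 3 − 3 = 0; all invariant factors of ∂_2 are 1 so no torsion. So H_1 = 0.
rank ∂_2 = 3, rank ∂_3 = 0 ⇒ b_2 = 4 − 3 − 0 = 1. So H_2 = Z.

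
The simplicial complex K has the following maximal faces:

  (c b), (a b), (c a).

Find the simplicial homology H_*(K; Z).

H_0 = Z,  H_1 = Z.

Take the total order a < b < c on the vertex set. Then K (dimension 1) consists of the simplices:

  0-simplices (3): a, b, c
  1-simplices (3): ab, ac, bc

Hence C_0 ≅ Z^3, C_1 ≅ Z^3.

The boundary map ∂_1: C_1 → C_0 maps an edge to its endpoints' difference, ∂[p,q] = q − p.
The resulting 3×3 matrix has rank 2, and its Smith normal form has invariant factors (1,1).

From H_k ≅ ker(∂_k) / im(∂_{k+1}) we obtain:

  H_0: rank C_0 − rank ∂_1 = 3 − 2 = 1, and the invariant factors of ∂_1 are all 1, so H_0 = Z.
  H_1: rank ker ∂_1 − rank ∂_2 = (3 − 2) − 0 = 1, and there is no ∂_2, so H_1 = Z.

As a check, the Euler characteristic is 3 − 3 = 0, which agrees with 1 − 1 = 0.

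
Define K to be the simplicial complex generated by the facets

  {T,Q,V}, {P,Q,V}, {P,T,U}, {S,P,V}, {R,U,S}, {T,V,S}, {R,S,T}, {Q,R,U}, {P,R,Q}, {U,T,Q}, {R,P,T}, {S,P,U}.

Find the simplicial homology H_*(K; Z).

H_0 = Z,  H_1 = Z_2,  H_2 = 0.

Order the vertices as P < Q < R < S < T < U < V. Listing each simplex with vertices in this order, K has dimension 2 with simplices:

  0-simplices (7): P, Q, R, S, T, U, V
  1-simplices (18): PQ, PR, PS, PT, PU, PV, QR, QT, QU, QV, RS, RT, RU, ST, SU, SV, TU, TV
  2-simplices (12): PQR, PQV, PRT, PSU, PSV, PTU, QRU, QTU, QTV, RST, RSU, STV

Hence C_0 ≅ Z^7, C_1 ≅ Z^18, C_2 ≅ Z^12.

∂_1: C_1 → C_0 maps an edge to its endpoints' difference, ∂[p,q] = q − p.
This gives a 7×18 integer matrix of rank 6; reducing to Smith normal form yields diagonal entries (1,1,1,1,1,1).

∂_2: C_2 → C_1 maps a triangle to the signed sum of its edges. For instance
  ∂PQV = QV − PV + PQ,
  ∂PSV = SV − PV + PS.
As a 18×12 matrix over Z this has rank 12, with invariant factors (1,1,1,1,1,1,1,1,1,1,1,2).

Reading off H_k = ker ∂_k / im ∂_{k+1}:

  H_0: rank C_0 − rank ∂_1 = 7 − 6 = 1, and the invariant factors of ∂_1 are all 1, so H_0 = Z.
  H_1: rank ker ∂_1 − rank ∂_2 = (18 − 6) − 12 = 0, and ∂_2 has invariant factor 2 > 1, so H_1 = Z_2.
  H_2: rank ker ∂_2 − rank ∂_3 = (12 − 12) − 0 = 0, and there is no ∂_3, so H_2 = 0.

As a check, the Euler characteristic is 7 − 18 + 12 = 1, which agrees with 1 − 0 + 0 = 1.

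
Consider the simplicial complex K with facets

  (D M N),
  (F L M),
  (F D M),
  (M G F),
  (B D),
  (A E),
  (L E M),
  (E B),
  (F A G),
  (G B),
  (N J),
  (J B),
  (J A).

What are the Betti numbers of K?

Order the vertices as A < B < D < E < F < G < J < L < M < N. Listing each simplex with vertices in this order, K has dimension 2 with simplices:

  0-simplices (10): A, B, D, E, F, G, J, L, M, N
  1-simplices (20): AE, AF, AG, AJ, BD, BE, BG, BJ, DF, DM, DN, EL, EM, FG, FL, FM, GM, JN, LM, MN
  2-simplices (6): AFG, DFM, DMN, ELM, FGM, FLM

giving chain groups C_0 ≅ Z^10, C_1 ≅ Z^20, C_2 ≅ Z^6.

The boundary map ∂_1: C_1 → C_0 maps an edge to its endpoints' difference, ∂[p,q] = q − p. For instance
  ∂EL = L − E.
As a 10×20 matrix over Z this has rank 9, with invariant factors (1,1,1,1,1,1,1,1,1).

Boundary ∂_2: C_2 → C_1 maps a triangle to the signed sum of its edges. For instance
  ∂DFM = FM − DM + DF,
  ∂AFG = FG − AG + AF.
The resulting 20×6 matrix has rank 6, and its Smith normal form has invariant factors (1,1,1,1,1,1).

Computing H_k = (kernel of ∂_k) / (image of ∂_{k+1}):

  H_0: rank C_0 − rank ∂_1 = 10 − 9 = 1, and the invariant factors of ∂_1 are all 1, so H_0 = Z.
  H_1: rank ker ∂_1 − rank ∂_2 = (20 − 9) − 6 = 5, and the invariant factors of ∂_2 are all 1, so H_1 = Z^5.
  H_2: rank ker ∂_2 − rank ∂_3 = (6 − 6) − 0 = 0, and there is no ∂_3, so H_2 = 0.

Hence the Betti numbers are b_0 = 1, b_1 = 5, b_2 = 0.

b_0 = 1, b_1 = 5, b_2 = 0.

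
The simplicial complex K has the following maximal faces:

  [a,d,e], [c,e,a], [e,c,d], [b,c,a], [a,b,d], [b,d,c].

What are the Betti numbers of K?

b_0 = 1, b_1 = 0, b_2 = 1.

K has 5 vertices, 9 edges, 6 triangles.
rank ∂_0 = 0, rank ∂_1 = 4 ⇒ b_0 = 5 − 0 − 4 = 1; all invariant factors of ∂_1 are 1 so no torsion. So H_0 = Z.
rank ∂_1 = 4, rank ∂_2 = 5 ⇒ b_1 = 9 − 4 − 5 = 0; all invariant factors of ∂_2 are 1 so no torsion. So H_1 = 0.
rank ∂_2 = 5, rank ∂_3 = 0 ⇒ b_2 = 6 − 5 − 0 = 1. So H_2 = Z.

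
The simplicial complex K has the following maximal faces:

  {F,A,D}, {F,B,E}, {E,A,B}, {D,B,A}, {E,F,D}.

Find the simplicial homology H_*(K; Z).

Take the total order A < B < D < E < F on the vertex set. Then K (dimension 2) consists of the simplices:

  0-simplices (5): A, B, D, E, F
  1-simplices (10): AB, AD, AE, AF, BD, BE, BF, DE, DF, EF
  2-simplices (5): ABD, ABE, ADF, BEF, DEF

so the chain groups are C_0 ≅ Z^5, C_1 ≅ Z^10, C_2 ≅ Z^5.

Boundary ∂_1: C_1 → C_0 sends each edge [p,q] (with p < q) to q − p. For instance
  ∂DE = E − D.
This gives a 5×10 integer matrix of rank 4; reducing to Smith normal form yields diagonal entries (1,1,1,1).

Boundary ∂_2: C_2 → C_1 sends each 2-simplex [p,q,r] to [q,r] − [p,r] + [p,q]. For instance
  ∂ADF = DF − AF + AD,
  ∂DEF = EF − DF + DE.
As a 10×5 matrix over Z this has rank 5, with invariant factors (1,1,1,1,1).

Now H_k = ker ∂_k / im ∂_{k+1}, so:

  H_0: rank C_0 − rank ∂_1 = 5 − 4 = 1, and the invariant factors of ∂_1 are all 1, so H_0 = Z.
  H_1: rank ker ∂_1 − rank ∂_2 = (10 − 4) − 5 = 1, and the invariant factors of ∂_2 are all 1, so H_1 = Z.
  H_2: rank ker ∂_2 − rank ∂_3 = (5 − 5) − 0 = 0, and there is no ∂_3, so H_2 = 0.

As a check, the Euler characteristic is 5 − 10 + 5 = 0, which agrees with 1 − 1 + 0 = 0.
(K is a triangulation of the Möbius band.)

H_0 ≅ Z,  H_1 ≅ Z,  H_2 = 0.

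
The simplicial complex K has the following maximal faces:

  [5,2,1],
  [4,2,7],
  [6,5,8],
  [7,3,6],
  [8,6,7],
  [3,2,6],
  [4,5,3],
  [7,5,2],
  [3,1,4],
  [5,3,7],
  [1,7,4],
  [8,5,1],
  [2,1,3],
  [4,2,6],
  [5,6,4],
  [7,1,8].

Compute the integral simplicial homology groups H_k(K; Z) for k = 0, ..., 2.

H_0 ≅ Z,  H_1 ≅ Z^2,  H_2 ≅ Z.

We work with the vertex ordering 1 < 2 < 3 < 4 < 5 < 6 < 7 < 8. The simplices of K, each written with vertices in increasing order, are:

  0-simplices (8): [1], [2], [3], [4], [5], [6], [7], [8]
  1-simplices (24): (24 of them)
  2-simplices (16): [1,2,3], [1,2,5], [1,3,4], [1,4,7], [1,5,8], [1,7,8], [2,3,6], [2,4,6], [2,4,7], [2,5,7], [3,4,5], [3,5,7], [3,6,7], [4,5,6], [5,6,8], [6,7,8]

giving chain groups C_0 ≅ Z^8, C_1 ≅ Z^24, C_2 ≅ Z^16.

The boundary map ∂_1: C_1 → C_0 sends each edge [p,q] (with p < q) to q − p.
As a 8×24 matrix over Z this has rank 7, with invariant factors (1,1,1,1,1,1,1).

The boundary map ∂_2: C_2 → C_1 maps a triangle to the signed sum of its edges. For instance
  ∂[2,4,6] = [4,6] − [2,6] + [2,4],
  ∂[6,7,8] = [7,8] − [6,8] + [6,7].
The 24×16 boundary matrix has rank 15 and Smith normal form diag(1,1,1,1,1,1,1,1,1,1,1,1,1,1,1).

Computing H_k = (kernel of ∂_k) / (image of ∂_{k+1}):

  H_0: rank C_0 − rank ∂_1 = 8 − 7 = 1, and the invariant factors of ∂_1 are all 1, so H_0 ≅ Z.
  H_1: rank ker ∂_1 − rank ∂_2 = (24 − 7) − 15 = 2, and the invariant factors of ∂_2 are all 1, so H_1 ≅ Z^2.
  H_2: rank ker ∂_2 − rank ∂_3 = (16 − 15) − 0 = 1, and there is no ∂_3, so H_2 ≅ Z.

As a check, the Euler characteristic is 8 − 24 + 16 = 0, which agrees with 1 − 2 + 1 = 0.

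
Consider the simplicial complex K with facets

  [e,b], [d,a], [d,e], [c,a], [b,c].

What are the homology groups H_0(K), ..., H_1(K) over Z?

H_0 = Z,  H_1 = Z.

Order the vertices as a < b < c < d < e. Listing each simplex with vertices in this order, K has dimension 1 with simplices:

  0-simplices (5): a, b, c, d, e
  1-simplices (5): ac, ad, bc, be, de

Hence C_0 ≅ Z^5, C_1 ≅ Z^5.

∂_1: C_1 → C_0 sends each edge [p,q] (with p < q) to q − p. For instance
  ∂bc = c − b.
The 5×5 boundary matrix has rank 4 and Smith normal form diag(1,1,1,1).

Reading off H_k = ker ∂_k / im ∂_{k+1}:

  H_0: rank C_0 − rank ∂_1 = 5 − 4 = 1, and the invariant factors of ∂_1 are all 1, so H_0 ≅ Z.
  H_1: rank ker ∂_1 − rank ∂_2 = (5 − 4) − 0 = 1, and there is no ∂_2, so H_1 ≅ Z.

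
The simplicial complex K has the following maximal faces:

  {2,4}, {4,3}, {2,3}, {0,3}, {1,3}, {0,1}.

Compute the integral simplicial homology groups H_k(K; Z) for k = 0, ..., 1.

H_0 = Z,  H_1 = Z^2.

Order the vertices as 0 < 1 < 2 < 3 < 4. Listing each simplex with vertices in this order, K has dimension 1 with simplices:

  0-simplices (5): [0], [1], [2], [3], [4]
  1-simplices (6): [0,1], [0,3], [1,3], [2,3], [2,4], [3,4]

giving chain groups C_0 ≅ Z^5, C_1 ≅ Z^6.

∂_1: C_1 → C_0 sends each edge [p,q] (with p < q) to q − p. For instance
  ∂[0,3] = [3] − [0].
The resulting 5×6 matrix has rank 4, and its Smith normal form has invariant factors (1,1,1,1).

Computing H_k = (kernel of ∂_k) / (image of ∂_{k+1}):

  H_0: rank C_0 − rank ∂_1 = 5 − 4 = 1, and the invariant factors of ∂_1 are all 1, so H_0 = Z.
  H_1: rank ker ∂_1 − rank ∂_2 = (6 − 4) − 0 = 2, and there is no ∂_2, so H_1 = Z^2.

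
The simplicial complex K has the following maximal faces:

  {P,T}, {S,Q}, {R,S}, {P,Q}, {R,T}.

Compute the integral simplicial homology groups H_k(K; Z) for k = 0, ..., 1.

Fix the vertex order P < Q < R < S < T and write every simplex with vertices in increasing order. Then dim K = 1 and the simplices of K are:

  0-simplices (5): P, Q, R, S, T
  1-simplices (5): PQ, PT, QS, RS, RT

giving chain groups C_0 ≅ Z^5, C_1 ≅ Z^5.

Boundary ∂_1: C_1 → C_0 is given by ∂[p,q] = [q] − [p]. For instance
  ∂RT = T − R.
The 5×5 boundary matrix has rank 4 and Smith normal form diag(1,1,1,1).

Reading off H_k = ker ∂_k / im ∂_{k+1}:

  H_0: rank C_0 − rank ∂_1 = 5 − 4 = 1, and the invariant factors of ∂_1 are all 1, so H_0 = Z.
  H_1: rank ker ∂_1 − rank ∂_2 = (5 − 4) − 0 = 1, and there is no ∂_2, so H_1 = Z.

H_0 ≅ Z,  H_1 ≅ Z.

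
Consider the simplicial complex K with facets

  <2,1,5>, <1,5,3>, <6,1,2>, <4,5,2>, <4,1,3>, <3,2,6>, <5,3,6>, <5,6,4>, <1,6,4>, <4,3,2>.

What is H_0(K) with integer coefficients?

H_0 = Z.

K has 6 vertices, 15 edges, 10 triangles.
rank ∂_0 = 0, rank ∂_1 = 5 ⇒ b_0 = 6 − 0 − 5 = 1; all invariant factors of ∂_1 are 1 so no torsion. So H_0 ≅ Z.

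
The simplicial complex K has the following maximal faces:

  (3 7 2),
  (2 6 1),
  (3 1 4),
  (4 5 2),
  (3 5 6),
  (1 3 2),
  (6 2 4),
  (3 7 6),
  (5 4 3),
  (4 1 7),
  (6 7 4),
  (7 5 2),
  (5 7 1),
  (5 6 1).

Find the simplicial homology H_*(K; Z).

Take the total order 1 < 2 < 3 < 4 < 5 < 6 < 7 on the vertex set. Then K (dimension 2) consists of the simplices:

  0-simplices (7): [1], [2], [3], [4], [5], [6], [7]
  1-simplices (21): [1,2], [1,3], [1,4], [1,5], [1,6], [1,7], [2,3], [2,4], [2,5], [2,6], [2,7], [3,4], [3,5], [3,6], [3,7], [4,5], [4,6], [4,7], [5,6], [5,7], [6,7]
  2-simplices (14): [1,2,3], [1,2,6], [1,3,4], [1,4,7], [1,5,6], [1,5,7], [2,3,7], [2,4,5], [2,4,6], [2,5,7], [3,4,5], [3,5,6], [3,6,7], [4,6,7]

so the chain groups are C_0 ≅ Z^7, C_1 ≅ Z^21, C_2 ≅ Z^14.

∂_1: C_1 → C_0 is given by ∂[p,q] = [q] − [p].
The 7×21 boundary matrix has rank 6 and Smith normal form diag(1,1,1,1,1,1).

∂_2: C_2 → C_1 maps a triangle to the signed sum of its edges. For instance
  ∂[1,2,3] = [2,3] − [1,3] + [1,2],
  ∂[2,4,5] = [4,5] − [2,5] + [2,4].
As a 21×14 matrix over Z this has rank 13, with invariant factors (1,1,1,1,1,1,1,1,1,1,1,1,1).

From H_k ≅ ker(∂_k) / im(∂_{k+1}) we obtain:

  H_0: rank C_0 − rank ∂_1 = 7 − 6 = 1, and the invariant factors of ∂_1 are all 1, so H_0 = Z.
  H_1: rank ker ∂_1 − rank ∂_2 = (21 − 6) − 13 = 2, and the invariant factors of ∂_2 are all 1, so H_1 = Z^2.
  H_2: rank ker ∂_2 − rank ∂_3 = (14 − 13) − 0 = 1, and there is no ∂_3, so H_2 = Z.

H_0 = Z,  H_1 = Z^2,  H_2 = Z.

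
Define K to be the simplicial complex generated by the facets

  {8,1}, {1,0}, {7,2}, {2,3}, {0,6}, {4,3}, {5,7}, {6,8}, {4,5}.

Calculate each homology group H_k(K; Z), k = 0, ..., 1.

Order the vertices as 0 < 1 < 2 < 3 < 4 < 5 < 6 < 7 < 8. Listing each simplex with vertices in this order, K has dimension 1 with simplices:

  0-simplices (9): [0], [1], [2], [3], [4], [5], [6], [7], [8]
  1-simplices (9): [0,1], [0,6], [1,8], [2,3], [2,7], [3,4], [4,5], [5,7], [6,8]

so the chain groups are C_0 ≅ Z^9, C_1 ≅ Z^9.

The boundary map ∂_1: C_1 → C_0 maps an edge to its endpoints' difference, ∂[p,q] = q − p.
The resulting 9×9 matrix has rank 7, and its Smith normal form has invariant factors (1,1,1,1,1,1,1).

Computing H_k = (kernel of ∂_k) / (image of ∂_{k+1}):

  H_0: rank C_0 − rank ∂_1 = 9 − 7 = 2, and the invariant factors of ∂_1 are all 1, so H_0 ≅ Z^2.
  H_1: rank ker ∂_1 − rank ∂_2 = (9 − 7) − 0 = 2, and there is no ∂_2, so H_1 ≅ Z^2.

(K is a triangulation of the disjoint union of the circle S^1 and the circle S^1.)

H_0 = Z^2,  H_1 = Z^2.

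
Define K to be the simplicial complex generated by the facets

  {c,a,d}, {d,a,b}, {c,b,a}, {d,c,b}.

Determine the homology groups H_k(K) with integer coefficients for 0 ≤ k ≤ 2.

H_0 ≅ Z,  H_1 = 0,  H_2 ≅ Z.

We work with the vertex ordering a < b < c < d. The simplices of K, each written with vertices in increasing order, are:

  0-simplices (4): a, b, c, d
  1-simplices (6): ab, ac, ad, bc, bd, cd
  2-simplices (4): abc, abd, acd, bcd

so the chain groups are C_0 ≅ Z^4, C_1 ≅ Z^6, C_2 ≅ Z^4.

The boundary map ∂_1: C_1 → C_0 maps an edge to its endpoints' difference, ∂[p,q] = q − p.
As a 4×6 matrix over Z this has rank 3, with invariant factors (1,1,1).

∂_2: C_2 → C_1 acts by ∂[p,q,r] = [q,r] − [p,r] + [p,q]. For instance
  ∂abd = bd − ad + ab,
  ∂acd = cd − ad + ac.
As a 6×4 matrix over Z this has rank 3, with invariant factors (1,1,1).

Now H_k = ker ∂_k / im ∂_{k+1}, so:

  H_0: rank C_0 − rank ∂_1 = 4 − 3 = 1, and the invariant factors of ∂_1 are all 1, so H_0 ≅ Z.
  H_1: rank ker ∂_1 − rank ∂_2 = (6 − 3) − 3 = 0, and the invariant factors of ∂_2 are all 1, so H_1 ≅ 0.
  H_2: rank ker ∂_2 − rank ∂_3 = (4 − 3) − 0 = 1, and there is no ∂_3, so H_2 ≅ Z.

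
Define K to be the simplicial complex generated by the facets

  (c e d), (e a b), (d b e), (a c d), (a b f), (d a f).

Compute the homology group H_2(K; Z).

H_2 ≅ 0.

We work with the vertex ordering a < b < c < d < e < f. The simplices of K, each written with vertices in increasing order, are:

  0-simplices (6): a, b, c, d, e, f
  1-simplices (12): ab, ac, ad, ae, af, bd, be, bf, cd, ce, de, df
  2-simplices (6): abe, abf, acd, adf, bde, cde

Hence C_0 ≅ Z^6, C_1 ≅ Z^12, C_2 ≅ Z^6.

The boundary map ∂_1: C_1 → C_0 maps an edge to its endpoints' difference, ∂[p,q] = q − p. For instance
  ∂ad = d − a.
As a 6×12 matrix over Z this has rank 5, with invariant factors (1,1,1,1,1).

∂_2: C_2 → C_1 acts by ∂[p,q,r] = [q,r] − [p,r] + [p,q]. For instance
  ∂cde = de − ce + cd,
  ∂adf = df − af + ad.
The resulting 12×6 matrix has rank 6, and its Smith normal form has invariant factors (1,1,1,1,1,1).

From H_k ≅ ker(∂_k) / im(∂_{k+1}) we obtain:

  H_2: rank ker ∂_2 − rank ∂_3 = (6 − 6) − 0 = 0, and there is no ∂_3, so H_2 = 0.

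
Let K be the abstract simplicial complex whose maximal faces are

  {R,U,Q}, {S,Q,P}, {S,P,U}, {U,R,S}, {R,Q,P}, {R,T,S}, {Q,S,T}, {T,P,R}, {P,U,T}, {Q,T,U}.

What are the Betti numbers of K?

Order the vertices as P < Q < R < S < T < U. Listing each simplex with vertices in this order, K has dimension 2 with simplices:

  0-simplices (6): P, Q, R, S, T, U
  1-simplices (15): PQ, PR, PS, PT, PU, QR, QS, QT, QU, RS, RT, RU, ST, SU, TU
  2-simplices (10): PQR, PQS, PRT, PSU, PTU, QRU, QST, QTU, RST, RSU

Hence C_0 ≅ Z^6, C_1 ≅ Z^15, C_2 ≅ Z^10.

∂_1: C_1 → C_0 maps an edge to its endpoints' difference, ∂[p,q] = q − p.
This gives a 6×15 integer matrix of rank 5; reducing to Smith normal form yields diagonal entries (1,1,1,1,1).

Boundary ∂_2: C_2 → C_1 sends each 2-simplex [p,q,r] to [q,r] − [p,r] + [p,q]. For instance
  ∂QRU = RU − QU + QR,
  ∂PSU = SU − PU + PS.
This gives a 15×10 integer matrix of rank 10; reducing to Smith normal form yields diagonal entries (1,1,1,1,1,1,1,1,1,2).

From H_k ≅ ker(∂_k) / im(∂_{k+1}) we obtain:

  H_0: rank C_0 − rank ∂_1 = 6 − 5 = 1, and the invariant factors of ∂_1 are all 1, so H_0 ≅ Z.
  H_1: rank ker ∂_1 − rank ∂_2 = (15 − 5) − 10 = 0, and ∂_2 has invariant factor 2 > 1, so H_1 ≅ Z/2.
  H_2: rank ker ∂_2 − rank ∂_3 = (10 − 10) − 0 = 0, and there is no ∂_3, so H_2 ≅ 0.

Hence the Betti numbers are b_0 = 1, b_1 = 0, b_2 = 0.

b_0 = 1, b_1 = 0, b_2 = 0.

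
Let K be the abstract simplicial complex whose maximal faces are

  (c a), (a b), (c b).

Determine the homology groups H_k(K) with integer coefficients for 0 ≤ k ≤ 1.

H_0 ≅ Z,  H_1 ≅ Z.

Order the vertices as a < b < c. Listing each simplex with vertices in this order, K has dimension 1 with simplices:

  0-simplices (3): a, b, c
  1-simplices (3): ab, ac, bc

giving chain groups C_0 ≅ Z^3, C_1 ≅ Z^3.

The boundary map ∂_1: C_1 → C_0 maps an edge to its endpoints' difference, ∂[p,q] = q − p. For instance
  ∂ab = b − a.
The 3×3 boundary matrix has rank 2 and Smith normal form diag(1,1).

From H_k ≅ ker(∂_k) / im(∂_{k+1}) we obtain:

  H_0: rank C_0 − rank ∂_1 = 3 − 2 = 1, and the invariant factors of ∂_1 are all 1, so H_0 = Z.
  H_1: rank ker ∂_1 − rank ∂_2 = (3 − 2) − 0 = 1, and there is no ∂_2, so H_1 = Z.

As a check, the Euler characteristic is 3 − 3 = 0, which agrees with 1 − 1 = 0.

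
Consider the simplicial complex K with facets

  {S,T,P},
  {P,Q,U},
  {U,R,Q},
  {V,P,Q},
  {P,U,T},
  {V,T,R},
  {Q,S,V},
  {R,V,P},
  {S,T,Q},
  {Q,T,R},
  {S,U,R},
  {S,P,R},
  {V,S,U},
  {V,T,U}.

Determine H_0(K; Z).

Take the total order P < Q < R < S < T < U < V on the vertex set. Then K (dimension 2) consists of the simplices:

  0-simplices (7): P, Q, R, S, T, U, V
  1-simplices (21): PQ, PR, PS, PT, PU, PV, QR, QS, QT, QU, QV, RS, RT, RU, RV, ST, SU, SV, TU, TV, UV
  2-simplices (14): PQU, PQV, PRS, PRV, PST, PTU, QRT, QRU, QST, QSV, RSU, RTV, SUV, TUV

giving chain groups C_0 ≅ Z^7, C_1 ≅ Z^21, C_2 ≅ Z^14.

Boundary ∂_1: C_1 → C_0 maps an edge to its endpoints' difference, ∂[p,q] = q − p. For instance
  ∂PS = S − P.
As a 7×21 matrix over Z this has rank 6, with invariant factors (1,1,1,1,1,1).

Boundary ∂_2: C_2 → C_1 sends each 2-simplex [p,q,r] to [q,r] − [p,r] + [p,q]. For instance
  ∂PST = ST − PT + PS,
  ∂PRV = RV − PV + PR.
As a 21×14 matrix over Z this has rank 13, with invariant factors (1,1,1,1,1,1,1,1,1,1,1,1,1).

Now H_k = ker ∂_k / im ∂_{k+1}, so:

  H_0: rank C_0 − rank ∂_1 = 7 − 6 = 1, and the invariant factors of ∂_1 are all 1, so H_0 ≅ Z.

H_0 ≅ Z.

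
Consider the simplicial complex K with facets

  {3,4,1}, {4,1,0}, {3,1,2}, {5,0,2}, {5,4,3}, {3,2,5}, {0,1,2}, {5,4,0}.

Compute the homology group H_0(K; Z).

Fix the vertex order 0 < 1 < 2 < 3 < 4 < 5 and write every simplex with vertices in increasing order. Then dim K = 2 and the simplices of K are:

  0-simplices (6): [0], [1], [2], [3], [4], [5]
  1-simplices (12): [0,1], [0,2], [0,4], [0,5], [1,2], [1,3], [1,4], [2,3], [2,5], [3,4], [3,5], [4,5]
  2-simplices (8): [0,1,2], [0,1,4], [0,2,5], [0,4,5], [1,2,3], [1,3,4], [2,3,5], [3,4,5]

so the chain groups are C_0 ≅ Z^6, C_1 ≅ Z^12, C_2 ≅ Z^8.

The boundary map ∂_1: C_1 → C_0 sends each edge [p,q] (with p < q) to q − p. For instance
  ∂[3,4] = [4] − [3].
As a 6×12 matrix over Z this has rank 5, with invariant factors (1,1,1,1,1).

Boundary ∂_2: C_2 → C_1 maps a triangle to the signed sum of its edges. For instance
  ∂[0,1,4] = [1,4] − [0,4] + [0,1],
  ∂[0,2,5] = [2,5] − [0,5] + [0,2].
The resulting 12×8 matrix has rank 7, and its Smith normal form has invariant factors (1,1,1,1,1,1,1).

Computing H_k = (kernel of ∂_k) / (image of ∂_{k+1}):

  H_0: rank C_0 − rank ∂_1 = 6 − 5 = 1, and the invariant factors of ∂_1 are all 1, so H_0 ≅ Z.

H_0 = Z.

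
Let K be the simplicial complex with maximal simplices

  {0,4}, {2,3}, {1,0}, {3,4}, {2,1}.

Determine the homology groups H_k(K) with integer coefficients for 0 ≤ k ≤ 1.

Order the vertices as 0 < 1 < 2 < 3 < 4. Listing each simplex with vertices in this order, K has dimension 1 with simplices:

  0-simplices (5): [0], [1], [2], [3], [4]
  1-simplices (5): [0,1], [0,4], [1,2], [2,3], [3,4]

giving chain groups C_0 ≅ Z^5, C_1 ≅ Z^5.

∂_1: C_1 → C_0 maps an edge to its endpoints' difference, ∂[p,q] = q − p. For instance
  ∂[1,2] = [2] − [1].
As a 5×5 matrix over Z this has rank 4, with invariant factors (1,1,1,1).

From H_k ≅ ker(∂_k) / im(∂_{k+1}) we obtain:

  H_0: rank C_0 − rank ∂_1 = 5 − 4 = 1, and the invariant factors of ∂_1 are all 1, so H_0 ≅ Z.
  H_1: rank ker ∂_1 − rank ∂_2 = (5 − 4) − 0 = 1, and there is no ∂_2, so H_1 ≅ Z.

As a check, the Euler characteristic is 5 − 5 = 0, which agrees with 1 − 1 = 0.

H_0 = Z,  H_1 = Z.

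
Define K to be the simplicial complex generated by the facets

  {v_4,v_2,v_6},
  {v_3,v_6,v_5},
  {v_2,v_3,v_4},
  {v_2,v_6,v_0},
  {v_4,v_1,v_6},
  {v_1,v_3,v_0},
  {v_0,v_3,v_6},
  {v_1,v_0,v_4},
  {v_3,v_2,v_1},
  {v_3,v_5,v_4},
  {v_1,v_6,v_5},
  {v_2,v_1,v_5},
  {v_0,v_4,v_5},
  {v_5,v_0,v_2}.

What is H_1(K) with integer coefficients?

Order the vertices as v_0 < v_1 < v_2 < v_3 < v_4 < v_5 < v_6. Listing each simplex with vertices in this order, K has dimension 2 with simplices:

  0-simplices (7): [v_0], [v_1], [v_2], [v_3], [v_4], [v_5], [v_6]
  1-simplices (21): (21 of them)
  2-simplices (14): (14 of them)

Hence C_0 ≅ Z^7, C_1 ≅ Z^21, C_2 ≅ Z^14.

The boundary map ∂_1: C_1 → C_0 maps an edge to its endpoints' difference, ∂[p,q] = q − p. For instance
  ∂[v_0,v_6] = [v_6] − [v_0].
The resulting 7×21 matrix has rank 6, and its Smith normal form has invariant factors (1,1,1,1,1,1).

∂_2: C_2 → C_1 maps a triangle to the signed sum of its edges. For instance
  ∂[v_3,v_4,v_5] = [v_4,v_5] − [v_3,v_5] + [v_3,v_4],
  ∂[v_0,v_1,v_4] = [v_1,v_4] − [v_0,v_4] + [v_0,v_1].
As a 21×14 matrix over Z this has rank 13, with invariant factors (1,1,1,1,1,1,1,1,1,1,1,1,1).

Reading off H_k = ker ∂_k / im ∂_{k+1}:

  H_1: rank ker ∂_1 − rank ∂_2 = (21 − 6) − 13 = 2, and the invariant factors of ∂_2 are all 1, so H_1 ≅ Z^2.

H_1 = Z^2.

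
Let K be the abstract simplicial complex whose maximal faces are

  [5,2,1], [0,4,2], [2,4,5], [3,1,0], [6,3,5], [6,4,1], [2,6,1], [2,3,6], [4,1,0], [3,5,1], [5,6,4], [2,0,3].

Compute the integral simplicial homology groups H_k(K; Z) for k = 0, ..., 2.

H_0 = Z,  H_1 = Z/2,  H_2 = 0.

Take the total order 0 < 1 < 2 < 3 < 4 < 5 < 6 on the vertex set. Then K (dimension 2) consists of the simplices:

  0-simplices (7): [0], [1], [2], [3], [4], [5], [6]
  1-simplices (18): [0,1], [0,2], [0,3], [0,4], [1,2], [1,3], [1,4], [1,5], [1,6], [2,3], [2,4], [2,5], [2,6], [3,5], [3,6], [4,5], [4,6], [5,6]
  2-simplices (12): [0,1,3], [0,1,4], [0,2,3], [0,2,4], [1,2,5], [1,2,6], [1,3,5], [1,4,6], [2,3,6], [2,4,5], [3,5,6], [4,5,6]

so the chain groups are C_0 ≅ Z^7, C_1 ≅ Z^18, C_2 ≅ Z^12.

∂_1: C_1 → C_0 maps an edge to its endpoints' difference, ∂[p,q] = q − p.
As a 7×18 matrix over Z this has rank 6, with invariant factors (1,1,1,1,1,1).

Boundary ∂_2: C_2 → C_1 sends each 2-simplex [p,q,r] to [q,r] − [p,r] + [p,q]. For instance
  ∂[0,2,3] = [2,3] − [0,3] + [0,2],
  ∂[1,4,6] = [4,6] − [1,6] + [1,4].
This gives a 18×12 integer matrix of rank 12; reducing to Smith normal form yields diagonal entries (1,1,1,1,1,1,1,1,1,1,1,2).

Now H_k = ker ∂_k / im ∂_{k+1}, so:

  H_0: rank C_0 − rank ∂_1 = 7 − 6 = 1, and the invariant factors of ∂_1 are all 1, so H_0 ≅ Z.
  H_1: rank ker ∂_1 − rank ∂_2 = (18 − 6) − 12 = 0, and ∂_2 has invariant factor 2 > 1, so H_1 ≅ Z/2.
  H_2: rank ker ∂_2 − rank ∂_3 = (12 − 12) − 0 = 0, and there is no ∂_3, so H_2 ≅ 0.

As a check, the Euler characteristic is 7 − 18 + 12 = 1, which agrees with 1 − 0 + 0 = 1.
(K is a triangulation of the real projective plane RP^2.)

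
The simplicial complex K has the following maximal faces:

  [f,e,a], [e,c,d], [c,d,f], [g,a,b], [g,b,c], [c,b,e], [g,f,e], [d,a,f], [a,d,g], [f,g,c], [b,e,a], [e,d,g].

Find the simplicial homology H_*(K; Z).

Order the vertices as a < b < c < d < e < f < g. Listing each simplex with vertices in this order, K has dimension 2 with simplices:

  0-simplices (7): a, b, c, d, e, f, g
  1-simplices (18): ab, ad, ae, af, ag, bc, be, bg, cd, ce, cf, cg, de, df, dg, ef, eg, fg
  2-simplices (12): abe, abg, adf, adg, aef, bce, bcg, cde, cdf, cfg, deg, efg

giving chain groups C_0 ≅ Z^7, C_1 ≅ Z^18, C_2 ≅ Z^12.

Boundary ∂_1: C_1 → C_0 maps an edge to its endpoints' difference, ∂[p,q] = q − p. For instance
  ∂dg = g − d.
As a 7×18 matrix over Z this has rank 6, with invariant factors (1,1,1,1,1,1).

Boundary ∂_2: C_2 → C_1 sends each 2-simplex [p,q,r] to [q,r] − [p,r] + [p,q]. For instance
  ∂adf = df − af + ad,
  ∂cde = de − ce + cd.
As a 18×12 matrix over Z this has rank 12, with invariant factors (1,1,1,1,1,1,1,1,1,1,1,2).

Reading off H_k = ker ∂_k / im ∂_{k+1}:

  H_0: rank C_0 − rank ∂_1 = 7 − 6 = 1, and the invariant factors of ∂_1 are all 1, so H_0 = Z.
  H_1: rank ker ∂_1 − rank ∂_2 = (18 − 6) − 12 = 0, and ∂_2 has invariant factor 2 > 1, so H_1 = Z/2.
  H_2: rank ker ∂_2 − rank ∂_3 = (12 − 12) − 0 = 0, and there is no ∂_3, so H_2 = 0.

(K is a triangulation of the real projective plane RP^2.)

H_0 = Z,  H_1 = Z/2,  H_2 = 0.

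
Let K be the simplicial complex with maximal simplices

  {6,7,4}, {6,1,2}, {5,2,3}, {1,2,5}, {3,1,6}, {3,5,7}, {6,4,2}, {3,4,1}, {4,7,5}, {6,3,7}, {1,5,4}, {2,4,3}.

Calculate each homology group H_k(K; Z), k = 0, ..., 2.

H_0 = Z,  H_1 = Z/2,  H_2 = 0.

We work with the vertex ordering 1 < 2 < 3 < 4 < 5 < 6 < 7. The simplices of K, each written with vertices in increasing order, are:

  0-simplices (7): [1], [2], [3], [4], [5], [6], [7]
  1-simplices (18): [1,2], [1,3], [1,4], [1,5], [1,6], [2,3], [2,4], [2,5], [2,6], [3,4], [3,5], [3,6], [3,7], [4,5], [4,6], [4,7], [5,7], [6,7]
  2-simplices (12): [1,2,5], [1,2,6], [1,3,4], [1,3,6], [1,4,5], [2,3,4], [2,3,5], [2,4,6], [3,5,7], [3,6,7], [4,5,7], [4,6,7]

so the chain groups are C_0 ≅ Z^7, C_1 ≅ Z^18, C_2 ≅ Z^12.

∂_1: C_1 → C_0 maps an edge to its endpoints' difference, ∂[p,q] = q − p.
This gives a 7×18 integer matrix of rank 6; reducing to Smith normal form yields diagonal entries (1,1,1,1,1,1).

∂_2: C_2 → C_1 maps a triangle to the signed sum of its edges. For instance
  ∂[2,3,4] = [3,4] − [2,4] + [2,3],
  ∂[3,5,7] = [5,7] − [3,7] + [3,5].
As a 18×12 matrix over Z this has rank 12, with invariant factors (1,1,1,1,1,1,1,1,1,1,1,2).

From H_k ≅ ker(∂_k) / im(∂_{k+1}) we obtain:

  H_0: rank C_0 − rank ∂_1 = 7 − 6 = 1, and the invariant factors of ∂_1 are all 1, so H_0 ≅ Z.
  H_1: rank ker ∂_1 − rank ∂_2 = (18 − 6) − 12 = 0, and ∂_2 has invariant factor 2 > 1, so H_1 ≅ Z/2.
  H_2: rank ker ∂_2 − rank ∂_3 = (12 − 12) − 0 = 0, and there is no ∂_3, so H_2 ≅ 0.

As a check, the Euler characteristic is 7 − 18 + 12 = 1, which agrees with 1 − 0 + 0 = 1.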